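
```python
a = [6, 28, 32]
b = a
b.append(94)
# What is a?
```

After line 1: a = [6, 28, 32]
After line 2 (b = a is an alias, same object): a = [6, 28, 32], b = [6, 28, 32]
After line 3 (b.append mutates the shared list): a = [6, 28, 32, 94], b = [6, 28, 32, 94]

[6, 28, 32, 94]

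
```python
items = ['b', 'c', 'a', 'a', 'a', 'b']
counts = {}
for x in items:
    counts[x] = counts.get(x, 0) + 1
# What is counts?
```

Initial: counts = {}, items = ['b', 'c', 'a', 'a', 'a', 'b']
See 'b': counts = {'b': 1}
See 'c': counts = {'b': 1, 'c': 1}
See 'a': counts = {'b': 1, 'c': 1, 'a': 1}
See 'a': counts = {'b': 1, 'c': 1, 'a': 2}
See 'a': counts = {'b': 1, 'c': 1, 'a': 3}
See 'b': counts = {'b': 2, 'c': 1, 'a': 3}

{'b': 2, 'c': 1, 'a': 3}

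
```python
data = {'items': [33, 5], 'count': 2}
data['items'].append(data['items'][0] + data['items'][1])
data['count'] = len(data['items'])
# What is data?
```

After line 1: data = {'items': [33, 5], 'count': 2}
After line 2 (append 33 + 5 = 38): data = {'items': [33, 5, 38], 'count': 2}
After line 3 (count = len(items) = 3): data = {'items': [33, 5, 38], 'count': 3}

{'items': [33, 5, 38], 'count': 3}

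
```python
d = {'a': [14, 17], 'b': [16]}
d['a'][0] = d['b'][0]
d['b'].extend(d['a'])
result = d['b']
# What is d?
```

After line 1: d = {'a': [14, 17], 'b': [16]}
After line 2 (a[0] = b[0] = 16): d = {'a': [16, 17], 'b': [16]}
After line 3 (b.extend(a) appends [16, 17]): d = {'a': [16, 17], 'b': [16, 16, 17]}
After line 4: result = d['b'] = [16, 16, 17]

{'a': [16, 17], 'b': [16, 16, 17]}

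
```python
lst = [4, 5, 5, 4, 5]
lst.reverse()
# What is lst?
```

[5, 4, 5, 5, 4]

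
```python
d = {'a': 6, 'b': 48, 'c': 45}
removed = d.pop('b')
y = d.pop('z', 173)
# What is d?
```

After line 1: d = {'a': 6, 'b': 48, 'c': 45}
After line 2 (pop 'b' returns 48): d = {'a': 6, 'c': 45}, removed = 48
After line 3 (pop 'z' missing, returns default 173): d = {'a': 6, 'c': 45}, y = 173

{'a': 6, 'c': 45}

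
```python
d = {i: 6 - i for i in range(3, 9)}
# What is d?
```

{3: 3, 4: 2, 5: 1, 6: 0, 7: -1, 8: -2}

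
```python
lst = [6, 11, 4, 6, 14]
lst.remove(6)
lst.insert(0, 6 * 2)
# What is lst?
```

After line 1: lst = [6, 11, 4, 6, 14]
After line 2 (remove first 6): lst = [11, 4, 6, 14]
After line 3 (insert 12 at index 0): lst = [12, 11, 4, 6, 14]

[12, 11, 4, 6, 14]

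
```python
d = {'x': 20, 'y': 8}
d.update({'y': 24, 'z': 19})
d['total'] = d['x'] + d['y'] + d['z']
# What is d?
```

After line 1: d = {'x': 20, 'y': 8}
After line 2 (y overwritten, z added): d = {'x': 20, 'y': 24, 'z': 19}
After line 3 (total = 20 + 24 + 19 = 63): d = {'x': 20, 'y': 24, 'z': 19, 'total': 63}

{'x': 20, 'y': 24, 'z': 19, 'total': 63}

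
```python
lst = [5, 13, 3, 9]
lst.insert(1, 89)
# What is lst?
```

[5, 89, 13, 3, 9]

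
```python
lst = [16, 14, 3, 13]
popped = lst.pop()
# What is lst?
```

[16, 14, 3]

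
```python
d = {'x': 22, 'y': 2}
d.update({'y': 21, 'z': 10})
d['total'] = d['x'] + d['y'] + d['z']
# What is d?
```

After line 1: d = {'x': 22, 'y': 2}
After line 2 (y overwritten, z added): d = {'x': 22, 'y': 21, 'z': 10}
After line 3 (total = 22 + 21 + 10 = 53): d = {'x': 22, 'y': 21, 'z': 10, 'total': 53}

{'x': 22, 'y': 21, 'z': 10, 'total': 53}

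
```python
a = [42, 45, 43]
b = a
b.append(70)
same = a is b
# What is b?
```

After line 1: a = [42, 45, 43]
After line 2 (b = a is an alias, same object): a = [42, 45, 43], b = [42, 45, 43]
After line 3 (b.append mutates the shared list): a = [42, 45, 43, 70], b = [42, 45, 43, 70]
After line 4 (same = a is b; same object -> True): same = True

[42, 45, 43, 70]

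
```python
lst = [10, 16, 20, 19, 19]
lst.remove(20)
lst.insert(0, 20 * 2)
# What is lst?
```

After line 1: lst = [10, 16, 20, 19, 19]
After line 2 (remove first 20): lst = [10, 16, 19, 19]
After line 3 (insert 40 at index 0): lst = [40, 10, 16, 19, 19]

[40, 10, 16, 19, 19]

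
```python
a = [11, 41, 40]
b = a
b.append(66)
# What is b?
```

After line 1: a = [11, 41, 40]
After line 2 (b = a is an alias, same object): a = [11, 41, 40], b = [11, 41, 40]
After line 3 (b.append mutates the shared list): a = [11, 41, 40, 66], b = [11, 41, 40, 66]

[11, 41, 40, 66]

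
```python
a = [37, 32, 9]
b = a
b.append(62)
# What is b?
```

After line 1: a = [37, 32, 9]
After line 2 (b = a is an alias, same object): a = [37, 32, 9], b = [37, 32, 9]
After line 3 (b.append mutates the shared list): a = [37, 32, 9, 62], b = [37, 32, 9, 62]

[37, 32, 9, 62]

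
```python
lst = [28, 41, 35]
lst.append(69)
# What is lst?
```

[28, 41, 35, 69]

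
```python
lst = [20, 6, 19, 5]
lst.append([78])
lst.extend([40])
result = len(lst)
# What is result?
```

After line 1: lst = [20, 6, 19, 5]
After line 2 (append adds [78] as single element): lst = [20, 6, 19, 5, [78]]
After line 3 (extend unpacks [40], adds 40): lst = [20, 6, 19, 5, [78], 40]
After line 4: result = len(lst) = 6

6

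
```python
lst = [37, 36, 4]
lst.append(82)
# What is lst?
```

[37, 36, 4, 82]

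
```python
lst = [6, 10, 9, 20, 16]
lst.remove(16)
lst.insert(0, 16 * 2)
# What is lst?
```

After line 1: lst = [6, 10, 9, 20, 16]
After line 2 (remove first 16): lst = [6, 10, 9, 20]
After line 3 (insert 32 at index 0): lst = [32, 6, 10, 9, 20]

[32, 6, 10, 9, 20]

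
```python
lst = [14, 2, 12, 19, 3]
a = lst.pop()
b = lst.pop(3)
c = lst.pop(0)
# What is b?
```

After line 1: lst = [14, 2, 12, 19, 3]
After line 2 (pop() -> a = 3): lst = [14, 2, 12, 19]
After line 3 (pop(3) -> b = 19): lst = [14, 2, 12]
After line 4 (pop(0) -> c = 14): lst = [2, 12]

19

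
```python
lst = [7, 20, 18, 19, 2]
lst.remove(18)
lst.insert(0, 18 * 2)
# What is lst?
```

After line 1: lst = [7, 20, 18, 19, 2]
After line 2 (remove first 18): lst = [7, 20, 19, 2]
After line 3 (insert 36 at index 0): lst = [36, 7, 20, 19, 2]

[36, 7, 20, 19, 2]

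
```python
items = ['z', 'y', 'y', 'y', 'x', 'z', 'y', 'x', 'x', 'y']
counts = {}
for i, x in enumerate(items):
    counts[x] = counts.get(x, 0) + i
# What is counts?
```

Initial: counts = {}, items = ['z', 'y', 'y', 'y', 'x', 'z', 'y', 'x', 'x', 'y']
i=0, x='z': counts = {'z': 0}
i=1, x='y': counts = {'z': 0, 'y': 1}
i=2, x='y': counts = {'z': 0, 'y': 3}
i=3, x='y': counts = {'z': 0, 'y': 6}
i=4, x='x': counts = {'z': 0, 'y': 6, 'x': 4}
i=5, x='z': counts = {'z': 5, 'y': 6, 'x': 4}
i=6, x='y': counts = {'z': 5, 'y': 12, 'x': 4}
i=7, x='x': counts = {'z': 5, 'y': 12, 'x': 11}
i=8, x='x': counts = {'z': 5, 'y': 12, 'x': 19}
i=9, x='y': counts = {'z': 5, 'y': 21, 'x': 19}

{'z': 5, 'y': 21, 'x': 19}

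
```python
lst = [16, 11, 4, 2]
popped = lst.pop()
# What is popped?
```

2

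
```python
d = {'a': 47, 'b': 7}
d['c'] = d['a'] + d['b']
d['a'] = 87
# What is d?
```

After line 1: d = {'a': 47, 'b': 7}
After line 2 (d['c'] = 47 + 7): d = {'a': 47, 'b': 7, 'c': 54}
After line 3: d = {'a': 87, 'b': 7, 'c': 54}

{'a': 87, 'b': 7, 'c': 54}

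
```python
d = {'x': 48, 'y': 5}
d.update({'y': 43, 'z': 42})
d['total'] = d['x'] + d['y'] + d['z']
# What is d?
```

After line 1: d = {'x': 48, 'y': 5}
After line 2 (y overwritten, z added): d = {'x': 48, 'y': 43, 'z': 42}
After line 3 (total = 48 + 43 + 42 = 133): d = {'x': 48, 'y': 43, 'z': 42, 'total': 133}

{'x': 48, 'y': 43, 'z': 42, 'total': 133}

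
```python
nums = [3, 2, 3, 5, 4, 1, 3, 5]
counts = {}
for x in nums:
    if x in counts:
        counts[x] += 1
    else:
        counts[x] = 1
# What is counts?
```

Initial: counts = {}, nums = [3, 2, 3, 5, 4, 1, 3, 5]
See 3: counts = {3: 1}
See 2: counts = {3: 1, 2: 1}
See 3: counts = {3: 2, 2: 1}
See 5: counts = {3: 2, 2: 1, 5: 1}
See 4: counts = {3: 2, 2: 1, 5: 1, 4: 1}
See 1: counts = {3: 2, 2: 1, 5: 1, 4: 1, 1: 1}
See 3: counts = {3: 3, 2: 1, 5: 1, 4: 1, 1: 1}
See 5: counts = {3: 3, 2: 1, 5: 2, 4: 1, 1: 1}

{3: 3, 2: 1, 5: 2, 4: 1, 1: 1}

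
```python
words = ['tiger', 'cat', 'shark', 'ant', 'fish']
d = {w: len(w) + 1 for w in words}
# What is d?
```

{'tiger': 6, 'cat': 4, 'shark': 6, 'ant': 4, 'fish': 5}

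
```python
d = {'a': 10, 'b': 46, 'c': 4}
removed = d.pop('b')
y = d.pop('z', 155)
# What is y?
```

After line 1: d = {'a': 10, 'b': 46, 'c': 4}
After line 2 (pop 'b' returns 46): d = {'a': 10, 'c': 4}, removed = 46
After line 3 (pop 'z' missing, returns default 155): d = {'a': 10, 'c': 4}, y = 155

155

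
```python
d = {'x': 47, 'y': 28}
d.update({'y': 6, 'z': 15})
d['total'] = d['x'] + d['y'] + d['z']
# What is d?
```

After line 1: d = {'x': 47, 'y': 28}
After line 2 (y overwritten, z added): d = {'x': 47, 'y': 6, 'z': 15}
After line 3 (total = 47 + 6 + 15 = 68): d = {'x': 47, 'y': 6, 'z': 15, 'total': 68}

{'x': 47, 'y': 6, 'z': 15, 'total': 68}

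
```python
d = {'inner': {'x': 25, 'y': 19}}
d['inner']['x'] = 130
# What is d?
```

After line 1: d = {'inner': {'x': 25, 'y': 19}}
After line 2 (inner x overwritten): d = {'inner': {'x': 130, 'y': 19}}

{'inner': {'x': 130, 'y': 19}}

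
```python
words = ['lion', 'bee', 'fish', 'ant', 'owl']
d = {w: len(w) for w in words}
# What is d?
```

{'lion': 4, 'bee': 3, 'fish': 4, 'ant': 3, 'owl': 3}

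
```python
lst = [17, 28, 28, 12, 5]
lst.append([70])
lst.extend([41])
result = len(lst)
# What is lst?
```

After line 1: lst = [17, 28, 28, 12, 5]
After line 2 (append adds [70] as single element): lst = [17, 28, 28, 12, 5, [70]]
After line 3 (extend unpacks [41], adds 41): lst = [17, 28, 28, 12, 5, [70], 41]
After line 4: result = len(lst) = 7

[17, 28, 28, 12, 5, [70], 41]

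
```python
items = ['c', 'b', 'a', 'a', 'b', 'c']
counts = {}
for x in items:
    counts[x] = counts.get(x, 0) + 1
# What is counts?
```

Initial: counts = {}, items = ['c', 'b', 'a', 'a', 'b', 'c']
See 'c': counts = {'c': 1}
See 'b': counts = {'c': 1, 'b': 1}
See 'a': counts = {'c': 1, 'b': 1, 'a': 1}
See 'a': counts = {'c': 1, 'b': 1, 'a': 2}
See 'b': counts = {'c': 1, 'b': 2, 'a': 2}
See 'c': counts = {'c': 2, 'b': 2, 'a': 2}

{'c': 2, 'b': 2, 'a': 2}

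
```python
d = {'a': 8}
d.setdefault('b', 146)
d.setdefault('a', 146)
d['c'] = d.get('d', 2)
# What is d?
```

After line 1: d = {'a': 8}
After line 2 (setdefault adds 'b'=146): d = {'a': 8, 'b': 146}
After line 3 (setdefault 'a' no-op, already exists): d = {'a': 8, 'b': 146}
After line 4 (get('d', 2) returns default since 'd' not in d): d = {'a': 8, 'b': 146, 'c': 2}

{'a': 8, 'b': 146, 'c': 2}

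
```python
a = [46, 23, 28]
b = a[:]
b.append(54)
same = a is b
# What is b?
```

After line 1: a = [46, 23, 28]
After line 2 (b = a[:] is a shallow copy, new object): a = [46, 23, 28], b = [46, 23, 28]
After line 3 (append only mutates b): a = [46, 23, 28], b = [46, 23, 28, 54]
After line 4 (same = a is b; different objects -> False): same = False

[46, 23, 28, 54]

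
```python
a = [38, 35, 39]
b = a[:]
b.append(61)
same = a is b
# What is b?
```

After line 1: a = [38, 35, 39]
After line 2 (b = a[:] is a shallow copy, new object): a = [38, 35, 39], b = [38, 35, 39]
After line 3 (append only mutates b): a = [38, 35, 39], b = [38, 35, 39, 61]
After line 4 (same = a is b; different objects -> False): same = False

[38, 35, 39, 61]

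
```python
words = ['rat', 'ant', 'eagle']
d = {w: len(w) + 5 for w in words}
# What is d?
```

{'rat': 8, 'ant': 8, 'eagle': 10}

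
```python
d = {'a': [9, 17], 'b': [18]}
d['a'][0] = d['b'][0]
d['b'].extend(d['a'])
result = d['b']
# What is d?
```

After line 1: d = {'a': [9, 17], 'b': [18]}
After line 2 (a[0] = b[0] = 18): d = {'a': [18, 17], 'b': [18]}
After line 3 (b.extend(a) appends [18, 17]): d = {'a': [18, 17], 'b': [18, 18, 17]}
After line 4: result = d['b'] = [18, 18, 17]

{'a': [18, 17], 'b': [18, 18, 17]}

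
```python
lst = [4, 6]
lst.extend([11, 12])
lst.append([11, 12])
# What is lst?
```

After line 1: lst = [4, 6]
After line 2 (extend unpacks [11, 12]): lst = [4, 6, 11, 12]
After line 3 (append adds [11, 12] as single element): lst = [4, 6, 11, 12, [11, 12]]

[4, 6, 11, 12, [11, 12]]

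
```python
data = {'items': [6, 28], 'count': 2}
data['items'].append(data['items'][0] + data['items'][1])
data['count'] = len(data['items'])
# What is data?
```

After line 1: data = {'items': [6, 28], 'count': 2}
After line 2 (append 6 + 28 = 34): data = {'items': [6, 28, 34], 'count': 2}
After line 3 (count = len(items) = 3): data = {'items': [6, 28, 34], 'count': 3}

{'items': [6, 28, 34], 'count': 3}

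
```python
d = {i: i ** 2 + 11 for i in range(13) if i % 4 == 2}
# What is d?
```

{2: 15, 6: 47, 10: 111}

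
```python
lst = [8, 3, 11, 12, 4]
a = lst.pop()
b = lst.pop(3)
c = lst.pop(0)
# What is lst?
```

After line 1: lst = [8, 3, 11, 12, 4]
After line 2 (pop() -> a = 4): lst = [8, 3, 11, 12]
After line 3 (pop(3) -> b = 12): lst = [8, 3, 11]
After line 4 (pop(0) -> c = 8): lst = [3, 11]

[3, 11]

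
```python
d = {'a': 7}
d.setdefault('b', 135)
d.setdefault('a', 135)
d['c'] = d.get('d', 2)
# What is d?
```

After line 1: d = {'a': 7}
After line 2 (setdefault adds 'b'=135): d = {'a': 7, 'b': 135}
After line 3 (setdefault 'a' no-op, already exists): d = {'a': 7, 'b': 135}
After line 4 (get('d', 2) returns default since 'd' not in d): d = {'a': 7, 'b': 135, 'c': 2}

{'a': 7, 'b': 135, 'c': 2}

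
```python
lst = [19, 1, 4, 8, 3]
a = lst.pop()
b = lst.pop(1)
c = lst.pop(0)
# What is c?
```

After line 1: lst = [19, 1, 4, 8, 3]
After line 2 (pop() -> a = 3): lst = [19, 1, 4, 8]
After line 3 (pop(1) -> b = 1): lst = [19, 4, 8]
After line 4 (pop(0) -> c = 19): lst = [4, 8]

19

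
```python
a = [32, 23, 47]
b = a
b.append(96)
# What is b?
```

After line 1: a = [32, 23, 47]
After line 2 (b = a is an alias, same object): a = [32, 23, 47], b = [32, 23, 47]
After line 3 (b.append mutates the shared list): a = [32, 23, 47, 96], b = [32, 23, 47, 96]

[32, 23, 47, 96]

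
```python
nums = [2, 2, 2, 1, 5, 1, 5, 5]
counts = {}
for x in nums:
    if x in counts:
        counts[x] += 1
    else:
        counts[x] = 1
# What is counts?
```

Initial: counts = {}, nums = [2, 2, 2, 1, 5, 1, 5, 5]
See 2: counts = {2: 1}
See 2: counts = {2: 2}
See 2: counts = {2: 3}
See 1: counts = {2: 3, 1: 1}
See 5: counts = {2: 3, 1: 1, 5: 1}
See 1: counts = {2: 3, 1: 2, 5: 1}
See 5: counts = {2: 3, 1: 2, 5: 2}
See 5: counts = {2: 3, 1: 2, 5: 3}

{2: 3, 1: 2, 5: 3}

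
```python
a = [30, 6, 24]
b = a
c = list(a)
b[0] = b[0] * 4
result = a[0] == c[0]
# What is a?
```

After line 1: a = [30, 6, 24]
After line 2 (b = a, alias): a = [30, 6, 24], b = [30, 6, 24]
After line 3 (c = list(a) is a copy, new object): c = [30, 6, 24]
After line 4 (b[0] = 30 * 4 = 120; mutates shared a/b): a = b = [120, 6, 24], c = [30, 6, 24]
After line 5 (a[0] = 120, c[0] = 30; result = False)

[120, 6, 24]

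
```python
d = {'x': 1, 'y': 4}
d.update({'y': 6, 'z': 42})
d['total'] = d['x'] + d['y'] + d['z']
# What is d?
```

After line 1: d = {'x': 1, 'y': 4}
After line 2 (y overwritten, z added): d = {'x': 1, 'y': 6, 'z': 42}
After line 3 (total = 1 + 6 + 42 = 49): d = {'x': 1, 'y': 6, 'z': 42, 'total': 49}

{'x': 1, 'y': 6, 'z': 42, 'total': 49}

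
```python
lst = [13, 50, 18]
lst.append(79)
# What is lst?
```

[13, 50, 18, 79]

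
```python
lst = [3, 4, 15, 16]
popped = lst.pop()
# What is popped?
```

16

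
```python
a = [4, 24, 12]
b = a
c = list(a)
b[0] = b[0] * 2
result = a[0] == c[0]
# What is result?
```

After line 1: a = [4, 24, 12]
After line 2 (b = a, alias): a = [4, 24, 12], b = [4, 24, 12]
After line 3 (c = list(a) is a copy, new object): c = [4, 24, 12]
After line 4 (b[0] = 4 * 2 = 8; mutates shared a/b): a = b = [8, 24, 12], c = [4, 24, 12]
After line 5 (a[0] = 8, c[0] = 4; result = False)

False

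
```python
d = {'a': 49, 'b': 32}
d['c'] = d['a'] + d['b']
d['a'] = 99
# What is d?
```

After line 1: d = {'a': 49, 'b': 32}
After line 2 (d['c'] = 49 + 32): d = {'a': 49, 'b': 32, 'c': 81}
After line 3: d = {'a': 99, 'b': 32, 'c': 81}

{'a': 99, 'b': 32, 'c': 81}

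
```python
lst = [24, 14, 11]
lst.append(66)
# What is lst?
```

[24, 14, 11, 66]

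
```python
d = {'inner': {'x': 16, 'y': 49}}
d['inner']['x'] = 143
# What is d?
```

After line 1: d = {'inner': {'x': 16, 'y': 49}}
After line 2 (inner x overwritten): d = {'inner': {'x': 143, 'y': 49}}

{'inner': {'x': 143, 'y': 49}}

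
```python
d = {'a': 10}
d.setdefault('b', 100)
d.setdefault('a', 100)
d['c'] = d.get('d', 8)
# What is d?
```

After line 1: d = {'a': 10}
After line 2 (setdefault adds 'b'=100): d = {'a': 10, 'b': 100}
After line 3 (setdefault 'a' no-op, already exists): d = {'a': 10, 'b': 100}
After line 4 (get('d', 8) returns default since 'd' not in d): d = {'a': 10, 'b': 100, 'c': 8}

{'a': 10, 'b': 100, 'c': 8}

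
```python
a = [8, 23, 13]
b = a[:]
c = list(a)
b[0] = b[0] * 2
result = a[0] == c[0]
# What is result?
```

After line 1: a = [8, 23, 13]
After line 2 (b = a[:], copy): a = [8, 23, 13], b = [8, 23, 13]
After line 3 (c = list(a) is a copy, new object): c = [8, 23, 13]
After line 4 (b[0] = 8 * 2 = 16; only b mutates (copy)): a = [8, 23, 13], b = [16, 23, 13], c = [8, 23, 13]
After line 5 (a[0] = 8, c[0] = 8; result = True)

True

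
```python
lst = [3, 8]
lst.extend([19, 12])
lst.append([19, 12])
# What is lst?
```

After line 1: lst = [3, 8]
After line 2 (extend unpacks [19, 12]): lst = [3, 8, 19, 12]
After line 3 (append adds [19, 12] as single element): lst = [3, 8, 19, 12, [19, 12]]

[3, 8, 19, 12, [19, 12]]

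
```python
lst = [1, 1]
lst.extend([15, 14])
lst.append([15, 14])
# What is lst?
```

After line 1: lst = [1, 1]
After line 2 (extend unpacks [15, 14]): lst = [1, 1, 15, 14]
After line 3 (append adds [15, 14] as single element): lst = [1, 1, 15, 14, [15, 14]]

[1, 1, 15, 14, [15, 14]]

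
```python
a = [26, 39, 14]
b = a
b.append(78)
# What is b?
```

After line 1: a = [26, 39, 14]
After line 2 (b = a is an alias, same object): a = [26, 39, 14], b = [26, 39, 14]
After line 3 (b.append mutates the shared list): a = [26, 39, 14, 78], b = [26, 39, 14, 78]

[26, 39, 14, 78]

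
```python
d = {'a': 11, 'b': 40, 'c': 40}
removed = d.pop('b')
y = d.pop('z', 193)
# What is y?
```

After line 1: d = {'a': 11, 'b': 40, 'c': 40}
After line 2 (pop 'b' returns 40): d = {'a': 11, 'c': 40}, removed = 40
After line 3 (pop 'z' missing, returns default 193): d = {'a': 11, 'c': 40}, y = 193

193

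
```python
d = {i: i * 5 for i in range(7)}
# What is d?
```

{0: 0, 1: 5, 2: 10, 3: 15, 4: 20, 5: 25, 6: 30}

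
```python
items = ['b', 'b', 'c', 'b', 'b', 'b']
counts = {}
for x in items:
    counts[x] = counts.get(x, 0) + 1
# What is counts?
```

Initial: counts = {}, items = ['b', 'b', 'c', 'b', 'b', 'b']
See 'b': counts = {'b': 1}
See 'b': counts = {'b': 2}
See 'c': counts = {'b': 2, 'c': 1}
See 'b': counts = {'b': 3, 'c': 1}
See 'b': counts = {'b': 4, 'c': 1}
See 'b': counts = {'b': 5, 'c': 1}

{'b': 5, 'c': 1}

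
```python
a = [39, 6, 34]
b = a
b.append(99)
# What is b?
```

After line 1: a = [39, 6, 34]
After line 2 (b = a is an alias, same object): a = [39, 6, 34], b = [39, 6, 34]
After line 3 (b.append mutates the shared list): a = [39, 6, 34, 99], b = [39, 6, 34, 99]

[39, 6, 34, 99]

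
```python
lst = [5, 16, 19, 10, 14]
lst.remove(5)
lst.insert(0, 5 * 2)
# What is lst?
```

After line 1: lst = [5, 16, 19, 10, 14]
After line 2 (remove first 5): lst = [16, 19, 10, 14]
After line 3 (insert 10 at index 0): lst = [10, 16, 19, 10, 14]

[10, 16, 19, 10, 14]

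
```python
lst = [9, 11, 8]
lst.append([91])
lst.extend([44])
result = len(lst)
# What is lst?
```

After line 1: lst = [9, 11, 8]
After line 2 (append adds [91] as single element): lst = [9, 11, 8, [91]]
After line 3 (extend unpacks [44], adds 44): lst = [9, 11, 8, [91], 44]
After line 4: result = len(lst) = 5

[9, 11, 8, [91], 44]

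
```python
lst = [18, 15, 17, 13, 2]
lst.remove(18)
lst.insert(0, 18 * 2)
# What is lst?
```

After line 1: lst = [18, 15, 17, 13, 2]
After line 2 (remove first 18): lst = [15, 17, 13, 2]
After line 3 (insert 36 at index 0): lst = [36, 15, 17, 13, 2]

[36, 15, 17, 13, 2]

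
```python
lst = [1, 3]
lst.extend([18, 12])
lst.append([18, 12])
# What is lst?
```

After line 1: lst = [1, 3]
After line 2 (extend unpacks [18, 12]): lst = [1, 3, 18, 12]
After line 3 (append adds [18, 12] as single element): lst = [1, 3, 18, 12, [18, 12]]

[1, 3, 18, 12, [18, 12]]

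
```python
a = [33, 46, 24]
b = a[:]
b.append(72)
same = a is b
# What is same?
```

After line 1: a = [33, 46, 24]
After line 2 (b = a[:] is a shallow copy, new object): a = [33, 46, 24], b = [33, 46, 24]
After line 3 (append only mutates b): a = [33, 46, 24], b = [33, 46, 24, 72]
After line 4 (same = a is b; different objects -> False): same = False

False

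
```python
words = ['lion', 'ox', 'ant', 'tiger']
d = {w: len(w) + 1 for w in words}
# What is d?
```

{'lion': 5, 'ox': 3, 'ant': 4, 'tiger': 6}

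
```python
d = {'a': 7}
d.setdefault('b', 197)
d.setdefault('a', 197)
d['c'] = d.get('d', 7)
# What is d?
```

After line 1: d = {'a': 7}
After line 2 (setdefault adds 'b'=197): d = {'a': 7, 'b': 197}
After line 3 (setdefault 'a' no-op, already exists): d = {'a': 7, 'b': 197}
After line 4 (get('d', 7) returns default since 'd' not in d): d = {'a': 7, 'b': 197, 'c': 7}

{'a': 7, 'b': 197, 'c': 7}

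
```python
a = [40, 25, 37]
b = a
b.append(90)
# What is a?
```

After line 1: a = [40, 25, 37]
After line 2 (b = a is an alias, same object): a = [40, 25, 37], b = [40, 25, 37]
After line 3 (b.append mutates the shared list): a = [40, 25, 37, 90], b = [40, 25, 37, 90]

[40, 25, 37, 90]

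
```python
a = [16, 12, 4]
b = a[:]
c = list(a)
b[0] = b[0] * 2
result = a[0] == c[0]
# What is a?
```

After line 1: a = [16, 12, 4]
After line 2 (b = a[:], copy): a = [16, 12, 4], b = [16, 12, 4]
After line 3 (c = list(a) is a copy, new object): c = [16, 12, 4]
After line 4 (b[0] = 16 * 2 = 32; only b mutates (copy)): a = [16, 12, 4], b = [32, 12, 4], c = [16, 12, 4]
After line 5 (a[0] = 16, c[0] = 16; result = True)

[16, 12, 4]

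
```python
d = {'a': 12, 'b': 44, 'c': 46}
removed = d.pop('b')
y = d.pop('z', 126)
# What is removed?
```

After line 1: d = {'a': 12, 'b': 44, 'c': 46}
After line 2 (pop 'b' returns 44): d = {'a': 12, 'c': 46}, removed = 44
After line 3 (pop 'z' missing, returns default 126): d = {'a': 12, 'c': 46}, y = 126

44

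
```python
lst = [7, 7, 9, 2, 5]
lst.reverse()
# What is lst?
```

[5, 2, 9, 7, 7]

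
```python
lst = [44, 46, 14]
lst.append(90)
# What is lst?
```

[44, 46, 14, 90]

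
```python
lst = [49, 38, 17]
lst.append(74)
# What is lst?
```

[49, 38, 17, 74]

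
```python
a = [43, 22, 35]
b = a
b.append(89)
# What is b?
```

After line 1: a = [43, 22, 35]
After line 2 (b = a is an alias, same object): a = [43, 22, 35], b = [43, 22, 35]
After line 3 (b.append mutates the shared list): a = [43, 22, 35, 89], b = [43, 22, 35, 89]

[43, 22, 35, 89]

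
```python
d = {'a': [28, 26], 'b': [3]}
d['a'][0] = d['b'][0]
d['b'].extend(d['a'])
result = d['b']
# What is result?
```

After line 1: d = {'a': [28, 26], 'b': [3]}
After line 2 (a[0] = b[0] = 3): d = {'a': [3, 26], 'b': [3]}
After line 3 (b.extend(a) appends [3, 26]): d = {'a': [3, 26], 'b': [3, 3, 26]}
After line 4: result = d['b'] = [3, 3, 26]

[3, 3, 26]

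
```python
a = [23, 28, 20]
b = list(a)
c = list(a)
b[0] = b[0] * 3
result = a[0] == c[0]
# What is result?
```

After line 1: a = [23, 28, 20]
After line 2 (b = list(a), copy): a = [23, 28, 20], b = [23, 28, 20]
After line 3 (c = list(a) is a copy, new object): c = [23, 28, 20]
After line 4 (b[0] = 23 * 3 = 69; only b mutates (copy)): a = [23, 28, 20], b = [69, 28, 20], c = [23, 28, 20]
After line 5 (a[0] = 23, c[0] = 23; result = True)

True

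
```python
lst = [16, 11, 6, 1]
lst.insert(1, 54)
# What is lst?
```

[16, 54, 11, 6, 1]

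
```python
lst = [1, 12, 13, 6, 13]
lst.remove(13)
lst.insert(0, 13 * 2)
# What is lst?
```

After line 1: lst = [1, 12, 13, 6, 13]
After line 2 (remove first 13): lst = [1, 12, 6, 13]
After line 3 (insert 26 at index 0): lst = [26, 1, 12, 6, 13]

[26, 1, 12, 6, 13]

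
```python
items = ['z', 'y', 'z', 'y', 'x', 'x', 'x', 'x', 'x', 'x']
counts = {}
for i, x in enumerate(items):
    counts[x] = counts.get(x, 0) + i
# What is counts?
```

Initial: counts = {}, items = ['z', 'y', 'z', 'y', 'x', 'x', 'x', 'x', 'x', 'x']
i=0, x='z': counts = {'z': 0}
i=1, x='y': counts = {'z': 0, 'y': 1}
i=2, x='z': counts = {'z': 2, 'y': 1}
i=3, x='y': counts = {'z': 2, 'y': 4}
i=4, x='x': counts = {'z': 2, 'y': 4, 'x': 4}
i=5, x='x': counts = {'z': 2, 'y': 4, 'x': 9}
i=6, x='x': counts = {'z': 2, 'y': 4, 'x': 15}
i=7, x='x': counts = {'z': 2, 'y': 4, 'x': 22}
i=8, x='x': counts = {'z': 2, 'y': 4, 'x': 30}
i=9, x='x': counts = {'z': 2, 'y': 4, 'x': 39}

{'z': 2, 'y': 4, 'x': 39}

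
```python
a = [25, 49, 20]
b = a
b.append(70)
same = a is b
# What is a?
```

After line 1: a = [25, 49, 20]
After line 2 (b = a is an alias, same object): a = [25, 49, 20], b = [25, 49, 20]
After line 3 (b.append mutates the shared list): a = [25, 49, 20, 70], b = [25, 49, 20, 70]
After line 4 (same = a is b; same object -> True): same = True

[25, 49, 20, 70]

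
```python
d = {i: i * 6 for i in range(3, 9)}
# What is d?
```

{3: 18, 4: 24, 5: 30, 6: 36, 7: 42, 8: 48}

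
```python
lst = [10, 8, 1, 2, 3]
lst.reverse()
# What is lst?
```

[3, 2, 1, 8, 10]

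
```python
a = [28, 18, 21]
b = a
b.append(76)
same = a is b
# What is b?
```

After line 1: a = [28, 18, 21]
After line 2 (b = a is an alias, same object): a = [28, 18, 21], b = [28, 18, 21]
After line 3 (b.append mutates the shared list): a = [28, 18, 21, 76], b = [28, 18, 21, 76]
After line 4 (same = a is b; same object -> True): same = True

[28, 18, 21, 76]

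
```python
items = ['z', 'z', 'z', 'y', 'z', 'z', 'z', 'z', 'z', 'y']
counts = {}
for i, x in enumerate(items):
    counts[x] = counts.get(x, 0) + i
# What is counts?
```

Initial: counts = {}, items = ['z', 'z', 'z', 'y', 'z', 'z', 'z', 'z', 'z', 'y']
i=0, x='z': counts = {'z': 0}
i=1, x='z': counts = {'z': 1}
i=2, x='z': counts = {'z': 3}
i=3, x='y': counts = {'z': 3, 'y': 3}
i=4, x='z': counts = {'z': 7, 'y': 3}
i=5, x='z': counts = {'z': 12, 'y': 3}
i=6, x='z': counts = {'z': 18, 'y': 3}
i=7, x='z': counts = {'z': 25, 'y': 3}
i=8, x='z': counts = {'z': 33, 'y': 3}
i=9, x='y': counts = {'z': 33, 'y': 12}

{'z': 33, 'y': 12}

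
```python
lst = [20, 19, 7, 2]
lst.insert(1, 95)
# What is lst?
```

[20, 95, 19, 7, 2]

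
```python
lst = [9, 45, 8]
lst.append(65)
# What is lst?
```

[9, 45, 8, 65]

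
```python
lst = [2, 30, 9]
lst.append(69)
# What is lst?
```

[2, 30, 9, 69]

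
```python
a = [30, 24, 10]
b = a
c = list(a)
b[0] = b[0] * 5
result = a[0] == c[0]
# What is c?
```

After line 1: a = [30, 24, 10]
After line 2 (b = a, alias): a = [30, 24, 10], b = [30, 24, 10]
After line 3 (c = list(a) is a copy, new object): c = [30, 24, 10]
After line 4 (b[0] = 30 * 5 = 150; mutates shared a/b): a = b = [150, 24, 10], c = [30, 24, 10]
After line 5 (a[0] = 150, c[0] = 30; result = False)

[30, 24, 10]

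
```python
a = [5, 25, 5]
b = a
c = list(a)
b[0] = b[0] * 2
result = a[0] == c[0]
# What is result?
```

After line 1: a = [5, 25, 5]
After line 2 (b = a, alias): a = [5, 25, 5], b = [5, 25, 5]
After line 3 (c = list(a) is a copy, new object): c = [5, 25, 5]
After line 4 (b[0] = 5 * 2 = 10; mutates shared a/b): a = b = [10, 25, 5], c = [5, 25, 5]
After line 5 (a[0] = 10, c[0] = 5; result = False)

False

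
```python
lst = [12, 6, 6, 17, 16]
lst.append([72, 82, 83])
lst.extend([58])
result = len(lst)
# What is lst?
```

After line 1: lst = [12, 6, 6, 17, 16]
After line 2 (append adds [72, 82, 83] as single element): lst = [12, 6, 6, 17, 16, [72, 82, 83]]
After line 3 (extend unpacks [58], adds 58): lst = [12, 6, 6, 17, 16, [72, 82, 83], 58]
After line 4: result = len(lst) = 7

[12, 6, 6, 17, 16, [72, 82, 83], 58]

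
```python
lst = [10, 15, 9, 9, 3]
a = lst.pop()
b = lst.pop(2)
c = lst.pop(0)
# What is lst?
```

After line 1: lst = [10, 15, 9, 9, 3]
After line 2 (pop() -> a = 3): lst = [10, 15, 9, 9]
After line 3 (pop(2) -> b = 9): lst = [10, 15, 9]
After line 4 (pop(0) -> c = 10): lst = [15, 9]

[15, 9]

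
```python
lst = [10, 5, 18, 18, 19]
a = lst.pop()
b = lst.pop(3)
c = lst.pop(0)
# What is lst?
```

After line 1: lst = [10, 5, 18, 18, 19]
After line 2 (pop() -> a = 19): lst = [10, 5, 18, 18]
After line 3 (pop(3) -> b = 18): lst = [10, 5, 18]
After line 4 (pop(0) -> c = 10): lst = [5, 18]

[5, 18]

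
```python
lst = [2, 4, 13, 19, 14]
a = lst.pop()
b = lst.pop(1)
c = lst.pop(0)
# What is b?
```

After line 1: lst = [2, 4, 13, 19, 14]
After line 2 (pop() -> a = 14): lst = [2, 4, 13, 19]
After line 3 (pop(1) -> b = 4): lst = [2, 13, 19]
After line 4 (pop(0) -> c = 2): lst = [13, 19]

4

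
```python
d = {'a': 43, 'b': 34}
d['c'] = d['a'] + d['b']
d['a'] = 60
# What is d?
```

After line 1: d = {'a': 43, 'b': 34}
After line 2 (d['c'] = 43 + 34): d = {'a': 43, 'b': 34, 'c': 77}
After line 3: d = {'a': 60, 'b': 34, 'c': 77}

{'a': 60, 'b': 34, 'c': 77}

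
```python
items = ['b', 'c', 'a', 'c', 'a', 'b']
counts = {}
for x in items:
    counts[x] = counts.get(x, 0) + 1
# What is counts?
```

Initial: counts = {}, items = ['b', 'c', 'a', 'c', 'a', 'b']
See 'b': counts = {'b': 1}
See 'c': counts = {'b': 1, 'c': 1}
See 'a': counts = {'b': 1, 'c': 1, 'a': 1}
See 'c': counts = {'b': 1, 'c': 2, 'a': 1}
See 'a': counts = {'b': 1, 'c': 2, 'a': 2}
See 'b': counts = {'b': 2, 'c': 2, 'a': 2}

{'b': 2, 'c': 2, 'a': 2}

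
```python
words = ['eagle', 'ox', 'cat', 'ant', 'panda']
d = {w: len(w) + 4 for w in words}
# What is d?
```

{'eagle': 9, 'ox': 6, 'cat': 7, 'ant': 7, 'panda': 9}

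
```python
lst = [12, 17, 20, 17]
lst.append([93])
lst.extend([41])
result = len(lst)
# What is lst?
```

After line 1: lst = [12, 17, 20, 17]
After line 2 (append adds [93] as single element): lst = [12, 17, 20, 17, [93]]
After line 3 (extend unpacks [41], adds 41): lst = [12, 17, 20, 17, [93], 41]
After line 4: result = len(lst) = 6

[12, 17, 20, 17, [93], 41]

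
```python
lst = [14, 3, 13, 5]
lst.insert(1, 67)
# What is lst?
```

[14, 67, 3, 13, 5]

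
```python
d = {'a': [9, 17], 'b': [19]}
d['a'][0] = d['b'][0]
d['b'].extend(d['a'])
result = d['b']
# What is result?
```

After line 1: d = {'a': [9, 17], 'b': [19]}
After line 2 (a[0] = b[0] = 19): d = {'a': [19, 17], 'b': [19]}
After line 3 (b.extend(a) appends [19, 17]): d = {'a': [19, 17], 'b': [19, 19, 17]}
After line 4: result = d['b'] = [19, 19, 17]

[19, 19, 17]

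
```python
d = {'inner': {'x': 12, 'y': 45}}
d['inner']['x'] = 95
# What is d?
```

After line 1: d = {'inner': {'x': 12, 'y': 45}}
After line 2 (inner x overwritten): d = {'inner': {'x': 95, 'y': 45}}

{'inner': {'x': 95, 'y': 45}}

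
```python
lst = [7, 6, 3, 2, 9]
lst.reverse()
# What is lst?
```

[9, 2, 3, 6, 7]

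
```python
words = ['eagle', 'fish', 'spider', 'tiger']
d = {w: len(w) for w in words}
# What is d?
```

{'eagle': 5, 'fish': 4, 'spider': 6, 'tiger': 5}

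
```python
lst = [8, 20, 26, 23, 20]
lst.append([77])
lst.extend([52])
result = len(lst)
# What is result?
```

After line 1: lst = [8, 20, 26, 23, 20]
After line 2 (append adds [77] as single element): lst = [8, 20, 26, 23, 20, [77]]
After line 3 (extend unpacks [52], adds 52): lst = [8, 20, 26, 23, 20, [77], 52]
After line 4: result = len(lst) = 7

7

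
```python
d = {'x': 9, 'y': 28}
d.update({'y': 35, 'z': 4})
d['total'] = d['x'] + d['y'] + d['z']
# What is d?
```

After line 1: d = {'x': 9, 'y': 28}
After line 2 (y overwritten, z added): d = {'x': 9, 'y': 35, 'z': 4}
After line 3 (total = 9 + 35 + 4 = 48): d = {'x': 9, 'y': 35, 'z': 4, 'total': 48}

{'x': 9, 'y': 35, 'z': 4, 'total': 48}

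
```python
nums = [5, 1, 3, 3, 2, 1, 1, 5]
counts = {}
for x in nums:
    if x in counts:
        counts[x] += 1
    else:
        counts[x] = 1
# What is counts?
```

Initial: counts = {}, nums = [5, 1, 3, 3, 2, 1, 1, 5]
See 5: counts = {5: 1}
See 1: counts = {5: 1, 1: 1}
See 3: counts = {5: 1, 1: 1, 3: 1}
See 3: counts = {5: 1, 1: 1, 3: 2}
See 2: counts = {5: 1, 1: 1, 3: 2, 2: 1}
See 1: counts = {5: 1, 1: 2, 3: 2, 2: 1}
See 1: counts = {5: 1, 1: 3, 3: 2, 2: 1}
See 5: counts = {5: 2, 1: 3, 3: 2, 2: 1}

{5: 2, 1: 3, 3: 2, 2: 1}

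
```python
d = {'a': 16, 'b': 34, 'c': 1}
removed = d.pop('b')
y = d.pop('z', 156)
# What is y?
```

After line 1: d = {'a': 16, 'b': 34, 'c': 1}
After line 2 (pop 'b' returns 34): d = {'a': 16, 'c': 1}, removed = 34
After line 3 (pop 'z' missing, returns default 156): d = {'a': 16, 'c': 1}, y = 156

156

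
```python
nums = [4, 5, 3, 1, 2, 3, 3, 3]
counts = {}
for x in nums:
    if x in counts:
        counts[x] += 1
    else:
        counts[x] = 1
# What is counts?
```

Initial: counts = {}, nums = [4, 5, 3, 1, 2, 3, 3, 3]
See 4: counts = {4: 1}
See 5: counts = {4: 1, 5: 1}
See 3: counts = {4: 1, 5: 1, 3: 1}
See 1: counts = {4: 1, 5: 1, 3: 1, 1: 1}
See 2: counts = {4: 1, 5: 1, 3: 1, 1: 1, 2: 1}
See 3: counts = {4: 1, 5: 1, 3: 2, 1: 1, 2: 1}
See 3: counts = {4: 1, 5: 1, 3: 3, 1: 1, 2: 1}
See 3: counts = {4: 1, 5: 1, 3: 4, 1: 1, 2: 1}

{4: 1, 5: 1, 3: 4, 1: 1, 2: 1}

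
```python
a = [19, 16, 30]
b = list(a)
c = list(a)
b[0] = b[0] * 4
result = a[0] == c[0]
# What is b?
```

After line 1: a = [19, 16, 30]
After line 2 (b = list(a), copy): a = [19, 16, 30], b = [19, 16, 30]
After line 3 (c = list(a) is a copy, new object): c = [19, 16, 30]
After line 4 (b[0] = 19 * 4 = 76; only b mutates (copy)): a = [19, 16, 30], b = [76, 16, 30], c = [19, 16, 30]
After line 5 (a[0] = 19, c[0] = 19; result = True)

[76, 16, 30]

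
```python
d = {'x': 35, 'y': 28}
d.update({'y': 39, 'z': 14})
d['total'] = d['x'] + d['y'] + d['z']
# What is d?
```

After line 1: d = {'x': 35, 'y': 28}
After line 2 (y overwritten, z added): d = {'x': 35, 'y': 39, 'z': 14}
After line 3 (total = 35 + 39 + 14 = 88): d = {'x': 35, 'y': 39, 'z': 14, 'total': 88}

{'x': 35, 'y': 39, 'z': 14, 'total': 88}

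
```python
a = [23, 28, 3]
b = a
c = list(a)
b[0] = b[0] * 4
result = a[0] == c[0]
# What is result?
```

After line 1: a = [23, 28, 3]
After line 2 (b = a, alias): a = [23, 28, 3], b = [23, 28, 3]
After line 3 (c = list(a) is a copy, new object): c = [23, 28, 3]
After line 4 (b[0] = 23 * 4 = 92; mutates shared a/b): a = b = [92, 28, 3], c = [23, 28, 3]
After line 5 (a[0] = 92, c[0] = 23; result = False)

False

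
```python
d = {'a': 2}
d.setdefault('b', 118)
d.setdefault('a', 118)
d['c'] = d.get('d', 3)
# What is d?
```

After line 1: d = {'a': 2}
After line 2 (setdefault adds 'b'=118): d = {'a': 2, 'b': 118}
After line 3 (setdefault 'a' no-op, already exists): d = {'a': 2, 'b': 118}
After line 4 (get('d', 3) returns default since 'd' not in d): d = {'a': 2, 'b': 118, 'c': 3}

{'a': 2, 'b': 118, 'c': 3}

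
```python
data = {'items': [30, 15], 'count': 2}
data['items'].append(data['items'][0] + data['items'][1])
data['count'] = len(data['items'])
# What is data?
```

After line 1: data = {'items': [30, 15], 'count': 2}
After line 2 (append 30 + 15 = 45): data = {'items': [30, 15, 45], 'count': 2}
After line 3 (count = len(items) = 3): data = {'items': [30, 15, 45], 'count': 3}

{'items': [30, 15, 45], 'count': 3}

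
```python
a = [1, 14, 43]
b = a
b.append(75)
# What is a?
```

After line 1: a = [1, 14, 43]
After line 2 (b = a is an alias, same object): a = [1, 14, 43], b = [1, 14, 43]
After line 3 (b.append mutates the shared list): a = [1, 14, 43, 75], b = [1, 14, 43, 75]

[1, 14, 43, 75]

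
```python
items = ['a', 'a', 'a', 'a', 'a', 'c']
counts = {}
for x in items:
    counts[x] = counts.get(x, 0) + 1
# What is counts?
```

Initial: counts = {}, items = ['a', 'a', 'a', 'a', 'a', 'c']
See 'a': counts = {'a': 1}
See 'a': counts = {'a': 2}
See 'a': counts = {'a': 3}
See 'a': counts = {'a': 4}
See 'a': counts = {'a': 5}
See 'c': counts = {'a': 5, 'c': 1}

{'a': 5, 'c': 1}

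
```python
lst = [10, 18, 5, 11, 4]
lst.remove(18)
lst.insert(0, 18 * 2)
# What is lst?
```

After line 1: lst = [10, 18, 5, 11, 4]
After line 2 (remove first 18): lst = [10, 5, 11, 4]
After line 3 (insert 36 at index 0): lst = [36, 10, 5, 11, 4]

[36, 10, 5, 11, 4]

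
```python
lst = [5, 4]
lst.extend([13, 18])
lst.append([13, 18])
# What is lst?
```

After line 1: lst = [5, 4]
After line 2 (extend unpacks [13, 18]): lst = [5, 4, 13, 18]
After line 3 (append adds [13, 18] as single element): lst = [5, 4, 13, 18, [13, 18]]

[5, 4, 13, 18, [13, 18]]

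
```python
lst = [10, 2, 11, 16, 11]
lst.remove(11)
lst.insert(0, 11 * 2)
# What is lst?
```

After line 1: lst = [10, 2, 11, 16, 11]
After line 2 (remove first 11): lst = [10, 2, 16, 11]
After line 3 (insert 22 at index 0): lst = [22, 10, 2, 16, 11]

[22, 10, 2, 16, 11]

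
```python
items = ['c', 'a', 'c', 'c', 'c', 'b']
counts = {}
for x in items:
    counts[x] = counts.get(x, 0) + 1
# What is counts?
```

Initial: counts = {}, items = ['c', 'a', 'c', 'c', 'c', 'b']
See 'c': counts = {'c': 1}
See 'a': counts = {'c': 1, 'a': 1}
See 'c': counts = {'c': 2, 'a': 1}
See 'c': counts = {'c': 3, 'a': 1}
See 'c': counts = {'c': 4, 'a': 1}
See 'b': counts = {'c': 4, 'a': 1, 'b': 1}

{'c': 4, 'a': 1, 'b': 1}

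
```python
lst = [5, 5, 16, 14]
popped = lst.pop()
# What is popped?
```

14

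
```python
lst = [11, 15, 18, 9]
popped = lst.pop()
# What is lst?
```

[11, 15, 18]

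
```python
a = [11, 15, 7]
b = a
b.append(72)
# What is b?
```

After line 1: a = [11, 15, 7]
After line 2 (b = a is an alias, same object): a = [11, 15, 7], b = [11, 15, 7]
After line 3 (b.append mutates the shared list): a = [11, 15, 7, 72], b = [11, 15, 7, 72]

[11, 15, 7, 72]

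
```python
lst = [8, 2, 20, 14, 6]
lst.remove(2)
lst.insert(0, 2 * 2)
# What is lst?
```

After line 1: lst = [8, 2, 20, 14, 6]
After line 2 (remove first 2): lst = [8, 20, 14, 6]
After line 3 (insert 4 at index 0): lst = [4, 8, 20, 14, 6]

[4, 8, 20, 14, 6]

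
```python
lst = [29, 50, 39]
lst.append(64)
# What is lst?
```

[29, 50, 39, 64]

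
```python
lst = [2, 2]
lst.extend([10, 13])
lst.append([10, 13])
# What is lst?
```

After line 1: lst = [2, 2]
After line 2 (extend unpacks [10, 13]): lst = [2, 2, 10, 13]
After line 3 (append adds [10, 13] as single element): lst = [2, 2, 10, 13, [10, 13]]

[2, 2, 10, 13, [10, 13]]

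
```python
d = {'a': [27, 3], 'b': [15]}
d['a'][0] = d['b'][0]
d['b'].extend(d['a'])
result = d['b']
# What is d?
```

After line 1: d = {'a': [27, 3], 'b': [15]}
After line 2 (a[0] = b[0] = 15): d = {'a': [15, 3], 'b': [15]}
After line 3 (b.extend(a) appends [15, 3]): d = {'a': [15, 3], 'b': [15, 15, 3]}
After line 4: result = d['b'] = [15, 15, 3]

{'a': [15, 3], 'b': [15, 15, 3]}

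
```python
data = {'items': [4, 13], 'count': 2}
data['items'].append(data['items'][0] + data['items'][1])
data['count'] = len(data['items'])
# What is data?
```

After line 1: data = {'items': [4, 13], 'count': 2}
After line 2 (append 4 + 13 = 17): data = {'items': [4, 13, 17], 'count': 2}
After line 3 (count = len(items) = 3): data = {'items': [4, 13, 17], 'count': 3}

{'items': [4, 13, 17], 'count': 3}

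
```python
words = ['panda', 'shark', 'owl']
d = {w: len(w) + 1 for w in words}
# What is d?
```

{'panda': 6, 'shark': 6, 'owl': 4}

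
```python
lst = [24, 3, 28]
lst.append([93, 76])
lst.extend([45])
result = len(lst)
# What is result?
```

After line 1: lst = [24, 3, 28]
After line 2 (append adds [93, 76] as single element): lst = [24, 3, 28, [93, 76]]
After line 3 (extend unpacks [45], adds 45): lst = [24, 3, 28, [93, 76], 45]
After line 4: result = len(lst) = 5

5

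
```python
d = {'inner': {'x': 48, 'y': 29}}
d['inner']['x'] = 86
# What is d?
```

After line 1: d = {'inner': {'x': 48, 'y': 29}}
After line 2 (inner x overwritten): d = {'inner': {'x': 86, 'y': 29}}

{'inner': {'x': 86, 'y': 29}}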